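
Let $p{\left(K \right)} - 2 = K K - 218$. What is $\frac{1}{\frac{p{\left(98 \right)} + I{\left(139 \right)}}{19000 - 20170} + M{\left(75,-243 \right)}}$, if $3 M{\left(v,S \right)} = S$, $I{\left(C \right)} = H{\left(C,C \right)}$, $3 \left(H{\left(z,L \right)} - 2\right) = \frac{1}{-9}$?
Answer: $- \frac{31590}{2812319} \approx -0.011233$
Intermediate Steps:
$H{\left(z,L \right)} = \frac{53}{27}$ ($H{\left(z,L \right)} = 2 + \frac{1}{3 \left(-9\right)} = 2 + \frac{1}{3} \left(- \frac{1}{9}\right) = 2 - \frac{1}{27} = \frac{53}{27}$)
$I{\left(C \right)} = \frac{53}{27}$
$M{\left(v,S \right)} = \frac{S}{3}$
$p{\left(K \right)} = -216 + K^{2}$ ($p{\left(K \right)} = 2 + \left(K K - 218\right) = 2 + \left(K^{2} - 218\right) = 2 + \left(-218 + K^{2}\right) = -216 + K^{2}$)
$\frac{1}{\frac{p{\left(98 \right)} + I{\left(139 \right)}}{19000 - 20170} + M{\left(75,-243 \right)}} = \frac{1}{\frac{\left(-216 + 98^{2}\right) + \frac{53}{27}}{19000 - 20170} + \frac{1}{3} \left(-243\right)} = \frac{1}{\frac{\left(-216 + 9604\right) + \frac{53}{27}}{-1170} - 81} = \frac{1}{\left(9388 + \frac{53}{27}\right) \left(- \frac{1}{1170}\right) - 81} = \frac{1}{\frac{253529}{27} \left(- \frac{1}{1170}\right) - 81} = \frac{1}{- \frac{253529}{31590} - 81} = \frac{1}{- \frac{2812319}{31590}} = - \frac{31590}{2812319}$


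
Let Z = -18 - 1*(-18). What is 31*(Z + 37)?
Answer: 1147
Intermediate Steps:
Z = 0 (Z = -18 + 18 = 0)
31*(Z + 37) = 31*(0 + 37) = 31*37 = 1147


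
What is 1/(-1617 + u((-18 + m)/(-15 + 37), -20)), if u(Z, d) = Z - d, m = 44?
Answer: -11/17554 ≈ -0.00062664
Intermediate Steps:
1/(-1617 + u((-18 + m)/(-15 + 37), -20)) = 1/(-1617 + ((-18 + 44)/(-15 + 37) - 1*(-20))) = 1/(-1617 + (26/22 + 20)) = 1/(-1617 + (26*(1/22) + 20)) = 1/(-1617 + (13/11 + 20)) = 1/(-1617 + 233/11) = 1/(-17554/11) = -11/17554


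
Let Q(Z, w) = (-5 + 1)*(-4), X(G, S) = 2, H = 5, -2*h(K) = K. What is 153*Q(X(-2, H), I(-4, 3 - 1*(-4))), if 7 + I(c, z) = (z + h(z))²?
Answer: 2448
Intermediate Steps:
h(K) = -K/2
I(c, z) = -7 + z²/4 (I(c, z) = -7 + (z - z/2)² = -7 + (z/2)² = -7 + z²/4)
Q(Z, w) = 16 (Q(Z, w) = -4*(-4) = 16)
153*Q(X(-2, H), I(-4, 3 - 1*(-4))) = 153*16 = 2448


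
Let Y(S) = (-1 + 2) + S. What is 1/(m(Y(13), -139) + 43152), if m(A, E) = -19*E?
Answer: 1/45793 ≈ 2.1837e-5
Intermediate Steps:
Y(S) = 1 + S
1/(m(Y(13), -139) + 43152) = 1/(-19*(-139) + 43152) = 1/(2641 + 43152) = 1/45793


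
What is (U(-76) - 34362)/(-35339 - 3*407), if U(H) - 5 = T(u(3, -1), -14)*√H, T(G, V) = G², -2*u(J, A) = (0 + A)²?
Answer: 34357/36560 - I*√19/73120 ≈ 0.93974 - 5.9613e-5*I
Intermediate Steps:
u(J, A) = -A²/2 (u(J, A) = -(0 + A)²/2 = -A²/2)
U(H) = 5 + √H/4 (U(H) = 5 + (-½*(-1)²)²*√H = 5 + (-½*1)²*√H = 5 + (-½)²*√H = 5 + √H/4)
(U(-76) - 34362)/(-35339 - 3*407) = ((5 + √(-76)/4) - 34362)/(-35339 - 3*407) = ((5 + (2*I*√19)/4) - 34362)/(-35339 - 1221) = ((5 + I*√19/2) - 34362)/(-36560) = (-34357 + I*√19/2)*(-1/36560) = 34357/36560 - I*√19/73120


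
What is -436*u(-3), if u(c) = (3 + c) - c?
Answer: -1308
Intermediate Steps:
u(c) = 3
-436*u(-3) = -436*3 = -1308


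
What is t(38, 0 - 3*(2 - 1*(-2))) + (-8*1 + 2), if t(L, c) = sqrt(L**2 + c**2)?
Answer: -6 + 2*sqrt(397) ≈ 33.850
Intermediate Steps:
t(38, 0 - 3*(2 - 1*(-2))) + (-8*1 + 2) = sqrt(38**2 + (0 - 3*(2 - 1*(-2)))**2) + (-8*1 + 2) = sqrt(1444 + (0 - 3*(2 + 2))**2) + (-8 + 2) = sqrt(1444 + (0 - 3*4)**2) - 6 = sqrt(1444 + (0 - 12)**2) - 6 = sqrt(1444 + (-12)**2) - 6 = sqrt(1444 + 144) - 6 = sqrt(1588) - 6 = 2*sqrt(397) - 6 = -6 + 2*sqrt(397)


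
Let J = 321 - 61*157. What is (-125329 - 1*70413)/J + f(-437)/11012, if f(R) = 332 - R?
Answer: 67582149/3185221 ≈ 21.217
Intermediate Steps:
J = -9256 (J = 321 - 9577 = -9256)
(-125329 - 1*70413)/J + f(-437)/11012 = (-125329 - 1*70413)/(-9256) + (332 - 1*(-437))/11012 = (-125329 - 70413)*(-1/9256) + (332 + 437)*(1/11012) = -195742*(-1/9256) + 769*(1/11012) = 97871/4628 + 769/11012 = 67582149/3185221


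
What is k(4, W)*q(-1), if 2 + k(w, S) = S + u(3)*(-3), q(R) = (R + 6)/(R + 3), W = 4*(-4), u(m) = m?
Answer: -135/2 ≈ -67.500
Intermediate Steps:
W = -16
q(R) = (6 + R)/(3 + R)
k(w, S) = -11 + S (k(w, S) = -2 + (S + 3*(-3)) = -2 + (S - 9) = -2 + (-9 + S) = -11 + S)
k(4, W)*q(-1) = (-11 - 16)*((6 - 1)/(3 - 1)) = -27*5/2 = -135/2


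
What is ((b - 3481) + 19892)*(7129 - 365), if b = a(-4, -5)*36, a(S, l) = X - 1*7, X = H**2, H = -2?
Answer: 110273492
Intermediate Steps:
X = 4 (X = (-2)**2 = 4)
a(S, l) = -3 (a(S, l) = 4 - 1*7 = 4 - 7 = -3)
b = -108 (b = -3*36 = -108)
((b - 3481) + 19892)*(7129 - 365) = ((-108 - 3481) + 19892)*(7129 - 365) = (-3589 + 19892)*6764 = 16303*6764 = 110273492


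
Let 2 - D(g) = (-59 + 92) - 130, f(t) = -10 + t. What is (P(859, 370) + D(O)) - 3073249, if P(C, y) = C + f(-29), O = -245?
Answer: -3072330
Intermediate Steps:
D(g) = 99 (D(g) = 2 - ((-59 + 92) - 130) = 2 - (33 - 130) = 2 - 1*(-97) = 2 + 97 = 99)
P(C, y) = -39 + C (P(C, y) = C + (-10 - 29) = C - 39 = -39 + C)
(P(859, 370) + D(O)) - 3073249 = ((-39 + 859) + 99) - 3073249 = (820 + 99) - 3073249 = 919 - 3073249 = -3072330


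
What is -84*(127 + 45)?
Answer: -14448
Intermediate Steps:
-84*(127 + 45) = -84*172 = -14448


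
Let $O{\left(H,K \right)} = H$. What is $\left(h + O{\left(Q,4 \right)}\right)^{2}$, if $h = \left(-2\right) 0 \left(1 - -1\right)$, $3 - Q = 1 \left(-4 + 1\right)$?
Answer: $36$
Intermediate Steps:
$Q = 6$ ($Q = 3 - 1 \left(-4 + 1\right) = 3 - 1 \left(-3\right) = 3 - -3 = 3 + 3 = 6$)
$h = 0$ ($h = 0 \left(1 + 1\right) = 0 \cdot 2 = 0$)
$\left(h + O{\left(Q,4 \right)}\right)^{2} = \left(0 + 6\right)^{2} = 6^{2} = 36$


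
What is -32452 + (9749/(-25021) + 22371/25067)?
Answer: -20353624693356/627201407 ≈ -32452.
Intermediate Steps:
-32452 + (9749/(-25021) + 22371/25067) = -32452 + (9749*(-1/25021) + 22371*(1/25067)) = -32452 + (-9749/25021 + 22371/25067) = -32452 + 315366608/627201407 = -20353624693356/627201407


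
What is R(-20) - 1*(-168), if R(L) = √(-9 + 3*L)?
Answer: 168 + I*√69 ≈ 168.0 + 8.3066*I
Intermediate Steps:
R(-20) - 1*(-168) = √(-9 + 3*(-20)) - 1*(-168) = √(-9 - 60) + 168 = √(-69) + 168 = I*√69 + 168 = 168 + I*√69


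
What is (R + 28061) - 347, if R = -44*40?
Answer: 25954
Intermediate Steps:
R = -1760
(R + 28061) - 347 = (-1760 + 28061) - 347 = 26301 - 347 = 25954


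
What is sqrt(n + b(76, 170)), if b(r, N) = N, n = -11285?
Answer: 3*I*sqrt(1235) ≈ 105.43*I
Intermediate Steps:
sqrt(n + b(76, 170)) = sqrt(-11285 + 170) = sqrt(-11115) = 3*I*sqrt(1235)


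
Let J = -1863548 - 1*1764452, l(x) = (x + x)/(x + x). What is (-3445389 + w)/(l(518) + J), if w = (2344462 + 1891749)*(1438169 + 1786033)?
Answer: -4552798844411/1209333 ≈ -3.7647e+6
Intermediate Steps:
l(x) = 1 (l(x) = (2*x)/((2*x)) = (2*x)*(1/(2*x)) = 1)
J = -3628000 (J = -1863548 - 1764452 = -3628000)
w = 13658399978622 (w = 4236211*3224202 = 13658399978622)
(-3445389 + w)/(l(518) + J) = (-3445389 + 13658399978622)/(1 - 3628000) = 13658396533233/(-3627999) = 13658396533233*(-1/3627999) = -4552798844411/1209333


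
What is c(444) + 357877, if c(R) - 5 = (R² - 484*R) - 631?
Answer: 339491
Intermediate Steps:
c(R) = -626 + R² - 484*R (c(R) = 5 + ((R² - 484*R) - 631) = 5 + (-631 + R² - 484*R) = -626 + R² - 484*R)
c(444) + 357877 = (-626 + 444² - 484*444) + 357877 = (-626 + 197136 - 214896) + 357877 = -18386 + 357877 = 339491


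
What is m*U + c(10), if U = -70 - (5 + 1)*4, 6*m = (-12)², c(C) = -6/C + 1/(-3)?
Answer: -33854/15 ≈ -2256.9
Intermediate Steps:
c(C) = -⅓ - 6/C (c(C) = -6/C + 1*(-⅓) = -6/C - ⅓ = -⅓ - 6/C)
m = 24 (m = (⅙)*(-12)² = (⅙)*144 = 24)
U = -94 (U = -70 - 6*4 = -70 - 1*24 = -70 - 24 = -94)
m*U + c(10) = 24*(-94) + (⅓)*(-18 - 1*10)/10 = -2256 + (⅓)*(⅒)*(-18 - 10) = -2256 + (⅓)*(⅒)*(-28) = -2256 - 14/15 = -33854/15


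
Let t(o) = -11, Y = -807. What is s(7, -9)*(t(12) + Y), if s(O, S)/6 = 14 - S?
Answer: -112884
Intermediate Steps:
s(O, S) = 84 - 6*S (s(O, S) = 6*(14 - S) = 84 - 6*S)
s(7, -9)*(t(12) + Y) = (84 - 6*(-9))*(-11 - 807) = (84 + 54)*(-818) = 138*(-818) = -112884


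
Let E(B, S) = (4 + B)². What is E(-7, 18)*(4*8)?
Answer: 288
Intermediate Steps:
E(-7, 18)*(4*8) = (4 - 7)²*(4*8) = (-3)²*32 = 9*32 = 288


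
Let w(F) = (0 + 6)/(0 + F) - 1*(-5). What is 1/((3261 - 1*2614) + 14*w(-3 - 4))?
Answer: 1/705 ≈ 0.0014184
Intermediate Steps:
w(F) = 5 + 6/F (w(F) = 6/F + 5 = 5 + 6/F)
1/((3261 - 1*2614) + 14*w(-3 - 4)) = 1/((3261 - 1*2614) + 14*(5 + 6/(-3 - 4))) = 1/((3261 - 2614) + 14*(5 + 6/(-7))) = 1/(647 + 14*(5 + 6*(-⅐))) = 1/(647 + 14*(5 - 6/7)) = 1/(647 + 14*(29/7)) = 1/(647 + 58) = 1/705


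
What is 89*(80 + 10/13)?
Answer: 93450/13 ≈ 7188.5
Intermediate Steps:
89*(80 + 10/13) = 89*(1050/13) = 93450/13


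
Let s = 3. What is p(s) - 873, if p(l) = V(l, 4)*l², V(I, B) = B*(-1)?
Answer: -909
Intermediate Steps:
V(I, B) = -B
p(l) = -4*l² (p(l) = (-1*4)*l² = -4*l²)
p(s) - 873 = -4*3² - 873 = -4*9 - 873 = -36 - 873 = -909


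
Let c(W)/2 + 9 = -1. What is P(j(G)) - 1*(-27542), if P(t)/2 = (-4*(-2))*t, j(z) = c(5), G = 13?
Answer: 27222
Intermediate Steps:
c(W) = -20 (c(W) = -18 + 2*(-1) = -18 - 2 = -20)
j(z) = -20
P(t) = 16*t (P(t) = 2*((-4*(-2))*t) = 2*(8*t) = 16*t)
P(j(G)) - 1*(-27542) = 16*(-20) - 1*(-27542) = -320 + 27542 = 27222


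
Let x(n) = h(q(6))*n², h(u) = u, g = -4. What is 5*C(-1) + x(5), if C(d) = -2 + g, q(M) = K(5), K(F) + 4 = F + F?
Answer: 120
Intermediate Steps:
K(F) = -4 + 2*F (K(F) = -4 + (F + F) = -4 + 2*F)
q(M) = 6 (q(M) = -4 + 2*5 = -4 + 10 = 6)
C(d) = -6 (C(d) = -2 - 4 = -6)
x(n) = 6*n²
5*C(-1) + x(5) = 5*(-6) + 6*5² = -30 + 6*25 = -30 + 150 = 120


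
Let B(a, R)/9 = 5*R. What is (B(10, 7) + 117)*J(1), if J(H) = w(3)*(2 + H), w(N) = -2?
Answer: -2592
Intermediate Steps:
B(a, R) = 45*R (B(a, R) = 9*(5*R) = 45*R)
J(H) = -4 - 2*H (J(H) = -2*(2 + H) = -4 - 2*H)
(B(10, 7) + 117)*J(1) = (45*7 + 117)*(-4 - 2*1) = (315 + 117)*(-4 - 2) = 432*(-6) = -2592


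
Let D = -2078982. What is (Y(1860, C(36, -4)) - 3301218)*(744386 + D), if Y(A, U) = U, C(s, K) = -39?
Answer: 4405844387172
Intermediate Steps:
(Y(1860, C(36, -4)) - 3301218)*(744386 + D) = (-39 - 3301218)*(744386 - 2078982) = -3301257*(-1334596) = 4405844387172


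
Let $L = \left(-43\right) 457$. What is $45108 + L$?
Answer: $25457$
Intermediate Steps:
$L = -19651$
$45108 + L = 45108 - 19651 = 25457$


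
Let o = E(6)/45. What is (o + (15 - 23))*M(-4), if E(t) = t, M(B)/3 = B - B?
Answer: 0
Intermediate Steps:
M(B) = 0 (M(B) = 3*(B - B) = 3*0 = 0)
o = 2/15 (o = 6/45 = 6*(1/45) = 2/15 ≈ 0.13333)
(o + (15 - 23))*M(-4) = (2/15 + (15 - 23))*0 = (2/15 - 8)*0 = -118/15*0 = 0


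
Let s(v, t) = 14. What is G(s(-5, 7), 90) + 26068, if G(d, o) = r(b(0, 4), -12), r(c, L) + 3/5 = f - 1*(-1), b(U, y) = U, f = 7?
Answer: 130377/5 ≈ 26075.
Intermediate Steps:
r(c, L) = 37/5 (r(c, L) = -⅗ + (7 - 1*(-1)) = -⅗ + (7 + 1) = -⅗ + 8 = 37/5)
G(d, o) = 37/5
G(s(-5, 7), 90) + 26068 = 37/5 + 26068 = 130377/5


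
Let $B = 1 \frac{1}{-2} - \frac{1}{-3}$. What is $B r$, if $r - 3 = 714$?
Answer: $- \frac{239}{2} \approx -119.5$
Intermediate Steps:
$r = 717$ ($r = 3 + 714 = 717$)
$B = - \frac{1}{6}$ ($B = 1 \left(- \frac{1}{2}\right) - - \frac{1}{3} = - \frac{1}{2} + \frac{1}{3} = - \frac{1}{6} \approx -0.16667$)
$B r = \left(- \frac{1}{6}\right) 717 = - \frac{239}{2}$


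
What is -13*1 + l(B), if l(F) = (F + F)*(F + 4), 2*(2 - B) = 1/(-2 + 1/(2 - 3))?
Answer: 247/18 ≈ 13.722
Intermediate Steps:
B = 13/6 (B = 2 - 1/(2*(-2 + 1/(2 - 3))) = 2 - 1/(2*(-2 + 1/(-1))) = 2 - 1/(2*(-2 - 1)) = 2 - 1/2/(-3) = 2 - 1/2*(-1/3) = 2 + 1/6 = 13/6 ≈ 2.1667)
l(F) = 2*F*(4 + F) (l(F) = (2*F)*(4 + F) = 2*F*(4 + F))
-13*1 + l(B) = -13*1 + 2*(13/6)*(4 + 13/6) = -13 + 2*(13/6)*(37/6) = -13 + 481/18 = 247/18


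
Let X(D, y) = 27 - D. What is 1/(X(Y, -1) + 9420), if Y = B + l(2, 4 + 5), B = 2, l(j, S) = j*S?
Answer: 1/9427 ≈ 0.00010608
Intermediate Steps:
l(j, S) = S*j
Y = 20 (Y = 2 + (4 + 5)*2 = 2 + 9*2 = 2 + 18 = 20)
1/(X(Y, -1) + 9420) = 1/((27 - 1*20) + 9420) = 1/((27 - 20) + 9420) = 1/(7 + 9420) = 1/9427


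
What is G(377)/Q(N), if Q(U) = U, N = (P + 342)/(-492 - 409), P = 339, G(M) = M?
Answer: -339677/681 ≈ -498.79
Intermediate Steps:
N = -681/901 (N = (339 + 342)/(-492 - 409) = 681/(-901) = 681*(-1/901) = -681/901 ≈ -0.75583)
G(377)/Q(N) = 377/(-681/901) = 377*(-901/681) = -339677/681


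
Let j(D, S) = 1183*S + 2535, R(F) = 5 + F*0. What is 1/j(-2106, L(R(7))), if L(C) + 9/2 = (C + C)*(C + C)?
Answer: 2/231023 ≈ 8.6572e-6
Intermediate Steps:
R(F) = 5 (R(F) = 5 + 0 = 5)
L(C) = -9/2 + 4*C**2 (L(C) = -9/2 + (C + C)*(C + C) = -9/2 + (2*C)*(2*C) = -9/2 + 4*C**2)
j(D, S) = 2535 + 1183*S
1/j(-2106, L(R(7))) = 1/(2535 + 1183*(-9/2 + 4*5**2)) = 1/(2535 + 1183*(-9/2 + 4*25)) = 1/(2535 + 1183*(-9/2 + 100)) = 1/(2535 + 1183*(191/2)) = 1/(2535 + 225953/2) = 1/(231023/2) = 2/231023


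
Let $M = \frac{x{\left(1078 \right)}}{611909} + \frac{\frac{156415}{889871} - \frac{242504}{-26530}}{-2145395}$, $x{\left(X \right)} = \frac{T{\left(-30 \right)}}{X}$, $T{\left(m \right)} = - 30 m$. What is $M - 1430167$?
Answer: $- \frac{243785488896598394307459515808}{170459456060789219168075} \approx -1.4302 \cdot 10^{6}$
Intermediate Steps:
$x{\left(X \right)} = \frac{900}{X}$ ($x{\left(X \right)} = \frac{\left(-30\right) \left(-30\right)}{X} = \frac{900}{X}$)
$M = - \frac{507659097511197283}{170459456060789219168075}$ ($M = \frac{900 \cdot \frac{1}{1078}}{611909} + \frac{\frac{156415}{889871} - \frac{242504}{-26530}}{-2145395} = 900 \cdot \frac{1}{1078} \cdot \frac{1}{611909} + \left(156415 \cdot \frac{1}{889871} - - \frac{121252}{13265}\right) \left(- \frac{1}{2145395}\right) = \frac{450}{539} \cdot \frac{1}{611909} + \left(\frac{156415}{889871} + \frac{121252}{13265}\right) \left(- \frac{1}{2145395}\right) = \frac{450}{329818951} + \frac{109973483467}{11804138815} \left(- \frac{1}{2145395}\right) = \frac{450}{329818951} - \frac{109973483467}{25324540393006925} = - \frac{507659097511197283}{170459456060789219168075} \approx -2.9782 \cdot 10^{-6}$)
$M - 1430167 = - \frac{507659097511197283}{170459456060789219168075} - 1430167 = - \frac{243785488896598394307459515808}{170459456060789219168075}$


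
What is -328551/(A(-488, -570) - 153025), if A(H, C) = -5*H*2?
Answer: 328551/148145 ≈ 2.2178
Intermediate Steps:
A(H, C) = -10*H
-328551/(A(-488, -570) - 153025) = -328551/(-10*(-488) - 153025) = -328551/(4880 - 153025) = -328551/(-148145) = -328551*(-1/148145) = 328551/148145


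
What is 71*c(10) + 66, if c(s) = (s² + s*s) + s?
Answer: 14976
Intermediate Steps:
c(s) = s + 2*s² (c(s) = (s² + s²) + s = 2*s² + s = s + 2*s²)
71*c(10) + 66 = 71*(10*(1 + 2*10)) + 66 = 71*(10*(1 + 20)) + 66 = 71*(10*21) + 66 = 71*210 + 66 = 14910 + 66 = 14976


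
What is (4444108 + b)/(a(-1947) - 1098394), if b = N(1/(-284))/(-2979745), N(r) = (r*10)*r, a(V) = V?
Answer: -106807164183345375/26444969799263752 ≈ -4.0388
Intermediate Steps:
N(r) = 10*r² (N(r) = (10*r)*r = 10*r²)
b = -1/24033431272 (b = (10*(1/(-284))²)/(-2979745) = (10*(-1/284)²)*(-1/2979745) = (10*(1/80656))*(-1/2979745) = (5/40328)*(-1/2979745) = -1/24033431272 ≈ -4.1609e-11)
(4444108 + b)/(a(-1947) - 1098394) = (4444108 - 1/24033431272)/(-1947 - 1098394) = (106807164183345375/24033431272)/(-1100341) = (106807164183345375/24033431272)*(-1/1100341) = -106807164183345375/26444969799263752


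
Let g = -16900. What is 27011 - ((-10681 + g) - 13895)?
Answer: 68487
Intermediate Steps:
27011 - ((-10681 + g) - 13895) = 27011 - ((-10681 - 16900) - 13895) = 27011 - (-27581 - 13895) = 27011 - 1*(-41476) = 27011 + 41476 = 68487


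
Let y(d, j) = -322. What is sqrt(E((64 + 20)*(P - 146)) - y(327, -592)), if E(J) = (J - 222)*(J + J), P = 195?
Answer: sqrt(32055730) ≈ 5661.8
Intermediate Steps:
E(J) = 2*J*(-222 + J) (E(J) = (-222 + J)*(2*J) = 2*J*(-222 + J))
sqrt(E((64 + 20)*(P - 146)) - y(327, -592)) = sqrt(2*((64 + 20)*(195 - 146))*(-222 + (64 + 20)*(195 - 146)) - 1*(-322)) = sqrt(2*(84*49)*(-222 + 84*49) + 322) = sqrt(2*4116*(-222 + 4116) + 322) = sqrt(2*4116*3894 + 322) = sqrt(32055408 + 322) = sqrt(32055730)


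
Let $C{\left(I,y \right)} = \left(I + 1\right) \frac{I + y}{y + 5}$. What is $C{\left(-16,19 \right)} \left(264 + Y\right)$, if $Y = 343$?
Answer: $- \frac{9105}{8} \approx -1138.1$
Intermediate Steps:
$C{\left(I,y \right)} = \frac{\left(1 + I\right) \left(I + y\right)}{5 + y}$ ($C{\left(I,y \right)} = \left(1 + I\right) \frac{I + y}{5 + y} = \frac{\left(1 + I\right) \left(I + y\right)}{5 + y}$)
$C{\left(-16,19 \right)} \left(264 + Y\right) = \frac{-16 + 19 + \left(-16\right)^{2} - 304}{5 + 19} \left(264 + 343\right) = \frac{-16 + 19 + 256 - 304}{24} \cdot 607 = \frac{1}{24} \left(-45\right) 607 = \left(- \frac{15}{8}\right) 607 = - \frac{9105}{8}$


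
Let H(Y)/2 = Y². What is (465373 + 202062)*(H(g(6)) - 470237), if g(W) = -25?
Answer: -313018338345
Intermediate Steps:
H(Y) = 2*Y²
(465373 + 202062)*(H(g(6)) - 470237) = (465373 + 202062)*(2*(-25)² - 470237) = 667435*(2*625 - 470237) = 667435*(1250 - 470237) = 667435*(-468987) = -313018338345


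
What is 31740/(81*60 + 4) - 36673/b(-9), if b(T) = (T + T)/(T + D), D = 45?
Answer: 89196671/1216 ≈ 73353.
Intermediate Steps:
b(T) = 2*T/(45 + T) (b(T) = (T + T)/(T + 45) = (2*T)/(45 + T) = 2*T/(45 + T))
31740/(81*60 + 4) - 36673/b(-9) = 31740/(81*60 + 4) - 36673/(2*(-9)/(45 - 9)) = 31740/(4860 + 4) - 36673/(2*(-9)/36) = 31740/4864 - 36673/(2*(-9)*(1/36)) = 31740*(1/4864) - 36673/(-½) = 7935/1216 - 36673*(-2) = 7935/1216 + 73346 = 89196671/1216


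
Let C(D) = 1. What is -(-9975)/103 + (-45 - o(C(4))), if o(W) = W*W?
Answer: 5237/103 ≈ 50.845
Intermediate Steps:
o(W) = W²
-(-9975)/103 + (-45 - o(C(4))) = -(-9975)/103 + (-45 - 1*1²) = -(-9975)/103 + (-45 - 1*1) = -133*(-75/103) + (-45 - 1) = 9975/103 - 46 = 5237/103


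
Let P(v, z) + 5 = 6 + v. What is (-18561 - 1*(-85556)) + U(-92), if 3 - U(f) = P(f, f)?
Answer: 67089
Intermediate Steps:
P(v, z) = 1 + v (P(v, z) = -5 + (6 + v) = 1 + v)
U(f) = 2 - f (U(f) = 3 - (1 + f) = 3 + (-1 - f) = 2 - f)
(-18561 - 1*(-85556)) + U(-92) = (-18561 - 1*(-85556)) + (2 - 1*(-92)) = (-18561 + 85556) + (2 + 92) = 66995 + 94 = 67089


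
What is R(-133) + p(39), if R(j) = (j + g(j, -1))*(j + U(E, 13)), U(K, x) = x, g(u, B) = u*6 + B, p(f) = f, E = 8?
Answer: 111879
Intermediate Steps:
g(u, B) = B + 6*u (g(u, B) = 6*u + B = B + 6*u)
R(j) = (-1 + 7*j)*(13 + j) (R(j) = (j + (-1 + 6*j))*(j + 13) = (-1 + 7*j)*(13 + j))
R(-133) + p(39) = (-13 + 7*(-133)² + 90*(-133)) + 39 = (-13 + 7*17689 - 11970) + 39 = (-13 + 123823 - 11970) + 39 = 111840 + 39 = 111879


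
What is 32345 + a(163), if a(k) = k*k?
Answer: 58914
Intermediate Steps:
a(k) = k**2
32345 + a(163) = 32345 + 163**2 = 32345 + 26569 = 58914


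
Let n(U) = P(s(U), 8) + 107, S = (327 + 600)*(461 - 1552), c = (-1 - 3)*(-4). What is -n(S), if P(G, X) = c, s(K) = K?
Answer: -123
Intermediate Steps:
c = 16 (c = -4*(-4) = 16)
P(G, X) = 16
S = -1011357 (S = 927*(-1091) = -1011357)
n(U) = 123 (n(U) = 16 + 107 = 123)
-n(S) = -1*123 = -123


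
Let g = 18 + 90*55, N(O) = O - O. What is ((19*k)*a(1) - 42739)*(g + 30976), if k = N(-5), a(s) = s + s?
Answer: -1536210616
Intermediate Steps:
a(s) = 2*s
N(O) = 0
k = 0
g = 4968 (g = 18 + 4950 = 4968)
((19*k)*a(1) - 42739)*(g + 30976) = ((19*0)*(2*1) - 42739)*(4968 + 30976) = (0*2 - 42739)*35944 = (0 - 42739)*35944 = -42739*35944 = -1536210616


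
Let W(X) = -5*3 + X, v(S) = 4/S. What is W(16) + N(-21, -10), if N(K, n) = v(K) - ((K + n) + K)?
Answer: 1109/21 ≈ 52.810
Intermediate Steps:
W(X) = -15 + X
N(K, n) = -n - 2*K + 4/K (N(K, n) = 4/K - ((K + n) + K) = 4/K - (n + 2*K) = 4/K + (-n - 2*K) = -n - 2*K + 4/K)
W(16) + N(-21, -10) = (-15 + 16) + (-1*(-10) - 2*(-21) + 4/(-21)) = 1 + (10 + 42 + 4*(-1/21)) = 1 + (10 + 42 - 4/21) = 1 + 1088/21 = 1109/21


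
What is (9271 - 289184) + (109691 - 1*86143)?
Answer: -256365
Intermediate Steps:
(9271 - 289184) + (109691 - 1*86143) = -279913 + (109691 - 86143) = -279913 + 23548 = -256365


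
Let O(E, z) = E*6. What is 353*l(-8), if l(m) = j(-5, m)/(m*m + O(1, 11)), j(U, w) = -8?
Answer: -1412/35 ≈ -40.343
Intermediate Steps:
O(E, z) = 6*E
l(m) = -8/(6 + m²) (l(m) = -8/(m*m + 6*1) = -8/(m² + 6) = -8/(6 + m²))
353*l(-8) = 353*(-8/(6 + (-8)²)) = 353*(-8/(6 + 64)) = 353*(-8/70) = 353*(-8*1/70) = 353*(-4/35) = -1412/35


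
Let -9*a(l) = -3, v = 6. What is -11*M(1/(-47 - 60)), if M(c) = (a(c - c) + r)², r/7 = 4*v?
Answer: -2805275/9 ≈ -3.1170e+5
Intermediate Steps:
a(l) = ⅓ (a(l) = -⅑*(-3) = ⅓)
r = 168 (r = 7*(4*6) = 7*24 = 168)
M(c) = 255025/9 (M(c) = (⅓ + 168)² = (505/3)² = 255025/9)
-11*M(1/(-47 - 60)) = -11*255025/9 = -2805275/9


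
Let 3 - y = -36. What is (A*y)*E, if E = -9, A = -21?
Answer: 7371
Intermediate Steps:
y = 39 (y = 3 - 1*(-36) = 3 + 36 = 39)
(A*y)*E = -21*39*(-9) = -819*(-9) = 7371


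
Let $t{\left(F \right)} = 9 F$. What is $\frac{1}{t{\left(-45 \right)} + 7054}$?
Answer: $\frac{1}{6649} \approx 0.0001504$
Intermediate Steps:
$\frac{1}{t{\left(-45 \right)} + 7054} = \frac{1}{9 \left(-45\right) + 7054} = \frac{1}{-405 + 7054} = \frac{1}{6649}$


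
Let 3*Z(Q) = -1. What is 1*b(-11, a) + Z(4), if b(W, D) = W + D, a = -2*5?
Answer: -64/3 ≈ -21.333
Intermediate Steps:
a = -10
b(W, D) = D + W
Z(Q) = -⅓ (Z(Q) = (⅓)*(-1) = -⅓)
1*b(-11, a) + Z(4) = 1*(-10 - 11) - ⅓ = 1*(-21) - ⅓ = -21 - ⅓ = -64/3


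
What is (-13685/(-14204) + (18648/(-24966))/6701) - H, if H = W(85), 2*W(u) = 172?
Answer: -11226202916877/132016052548 ≈ -85.037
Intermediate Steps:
W(u) = 86 (W(u) = (½)*172 = 86)
H = 86
(-13685/(-14204) + (18648/(-24966))/6701) - H = (-13685/(-14204) + (18648/(-24966))/6701) - 1*86 = (-13685*(-1/14204) + (18648*(-1/24966))*(1/6701)) - 86 = (13685/14204 - 1036/1387*1/6701) - 86 = (13685/14204 - 1036/9294287) - 86 = 127177602251/132016052548 - 86 = -11226202916877/132016052548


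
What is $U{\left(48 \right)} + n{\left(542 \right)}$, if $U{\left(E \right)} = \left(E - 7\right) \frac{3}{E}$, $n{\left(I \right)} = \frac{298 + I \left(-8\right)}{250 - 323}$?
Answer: $\frac{67601}{1168} \approx 57.878$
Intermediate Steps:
$n{\left(I \right)} = - \frac{298}{73} + \frac{8 I}{73}$ ($n{\left(I \right)} = \frac{298 - 8 I}{-73} = \left(298 - 8 I\right) \left(- \frac{1}{73}\right) = - \frac{298}{73} + \frac{8 I}{73}$)
$U{\left(E \right)} = \frac{3 \left(-7 + E\right)}{E}$ ($U{\left(E \right)} = \left(-7 + E\right) \frac{3}{E} = \frac{3 \left(-7 + E\right)}{E}$)
$U{\left(48 \right)} + n{\left(542 \right)} = \left(3 - \frac{21}{48}\right) + \left(- \frac{298}{73} + \frac{8}{73} \cdot 542\right) = \left(3 - \frac{7}{16}\right) + \left(- \frac{298}{73} + \frac{4336}{73}\right) = \left(3 - \frac{7}{16}\right) + \frac{4038}{73} = \frac{41}{16} + \frac{4038}{73} = \frac{67601}{1168}$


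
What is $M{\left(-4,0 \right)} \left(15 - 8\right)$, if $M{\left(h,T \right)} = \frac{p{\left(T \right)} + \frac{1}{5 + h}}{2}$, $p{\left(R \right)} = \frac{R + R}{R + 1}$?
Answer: $\frac{7}{2} \approx 3.5$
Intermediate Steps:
$p{\left(R \right)} = \frac{2 R}{1 + R}$
$M{\left(h,T \right)} = \frac{1}{2 \left(5 + h\right)} + \frac{T}{1 + T}$ ($M{\left(h,T \right)} = \frac{\frac{2 T}{1 + T} + \frac{1}{5 + h}}{2} = \left(\frac{1}{5 + h} + \frac{2 T}{1 + T}\right) \frac{1}{2} = \frac{1}{2 \left(5 + h\right)} + \frac{T}{1 + T}$)
$M{\left(-4,0 \right)} \left(15 - 8\right) = \frac{1 + 11 \cdot 0 + 2 \cdot 0 \left(-4\right)}{2 \left(1 + 0\right) \left(5 - 4\right)} \left(15 - 8\right) = \frac{1 + 0 + 0}{2 \cdot 1 \cdot 1} \cdot 7 = \frac{1}{2} \cdot 1 \cdot 1 \cdot 1 \cdot 7 = \frac{1}{2} \cdot 7 = \frac{7}{2}$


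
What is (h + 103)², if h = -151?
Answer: 2304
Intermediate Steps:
(h + 103)² = (-151 + 103)² = (-48)² = 2304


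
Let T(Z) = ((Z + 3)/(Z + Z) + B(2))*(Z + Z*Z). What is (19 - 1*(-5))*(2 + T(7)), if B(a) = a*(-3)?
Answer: -7056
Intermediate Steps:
B(a) = -3*a
T(Z) = (-6 + (3 + Z)/(2*Z))*(Z + Z²) (T(Z) = ((Z + 3)/(Z + Z) - 3*2)*(Z + Z*Z) = ((3 + Z)/((2*Z)) - 6)*(Z + Z²) = ((3 + Z)*(1/(2*Z)) - 6)*(Z + Z²) = ((3 + Z)/(2*Z) - 6)*(Z + Z²) = (-6 + (3 + Z)/(2*Z))*(Z + Z²))
(19 - 1*(-5))*(2 + T(7)) = (19 - 1*(-5))*(2 + (3/2 - 4*7 - 11/2*7²)) = (19 + 5)*(2 + (3/2 - 28 - 11/2*49)) = 24*(2 + (3/2 - 28 - 539/2)) = 24*(2 - 296) = 24*(-294) = -7056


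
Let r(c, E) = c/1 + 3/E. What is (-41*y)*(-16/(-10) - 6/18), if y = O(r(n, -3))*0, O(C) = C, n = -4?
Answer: 0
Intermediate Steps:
r(c, E) = c + 3/E (r(c, E) = c*1 + 3/E = c + 3/E)
y = 0 (y = (-4 + 3/(-3))*0 = (-4 + 3*(-1/3))*0 = (-4 - 1)*0 = -5*0 = 0)
(-41*y)*(-16/(-10) - 6/18) = (-41*0)*(-16/(-10) - 6/18) = 0*(-16*(-1/10) - 6*1/18) = 0*(8/5 - 1/3) = 0*(19/15) = 0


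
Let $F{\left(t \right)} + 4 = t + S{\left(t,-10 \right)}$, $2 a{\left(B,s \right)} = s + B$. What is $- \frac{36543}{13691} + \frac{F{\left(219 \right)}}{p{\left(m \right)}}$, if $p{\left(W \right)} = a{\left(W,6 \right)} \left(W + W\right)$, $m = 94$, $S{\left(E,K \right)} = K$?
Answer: $- \frac{68139509}{25739080} \approx -2.6473$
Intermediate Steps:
$a{\left(B,s \right)} = \frac{B}{2} + \frac{s}{2}$ ($a{\left(B,s \right)} = \frac{s + B}{2} = \frac{B + s}{2} = \frac{B}{2} + \frac{s}{2}$)
$F{\left(t \right)} = -14 + t$ ($F{\left(t \right)} = -4 + \left(t - 10\right) = -4 + \left(-10 + t\right) = -14 + t$)
$p{\left(W \right)} = 2 W \left(3 + \frac{W}{2}\right)$ ($p{\left(W \right)} = \left(\frac{W}{2} + \frac{1}{2} \cdot 6\right) \left(W + W\right) = \left(\frac{W}{2} + 3\right) 2 W = \left(3 + \frac{W}{2}\right) 2 W = 2 W \left(3 + \frac{W}{2}\right)$)
$- \frac{36543}{13691} + \frac{F{\left(219 \right)}}{p{\left(m \right)}} = - \frac{36543}{13691} + \frac{-14 + 219}{94 \left(6 + 94\right)} = \left(-36543\right) \frac{1}{13691} + \frac{205}{94 \cdot 100} = - \frac{36543}{13691} + \frac{205}{9400} = - \frac{36543}{13691} + 205 \cdot \frac{1}{9400} = - \frac{36543}{13691} + \frac{41}{1880} = - \frac{68139509}{25739080}$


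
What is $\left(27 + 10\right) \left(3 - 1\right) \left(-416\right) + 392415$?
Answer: $361631$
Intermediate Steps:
$\left(27 + 10\right) \left(3 - 1\right) \left(-416\right) + 392415 = 37 \cdot 2 \left(-416\right) + 392415 = 74 \left(-416\right) + 392415 = -30784 + 392415 = 361631$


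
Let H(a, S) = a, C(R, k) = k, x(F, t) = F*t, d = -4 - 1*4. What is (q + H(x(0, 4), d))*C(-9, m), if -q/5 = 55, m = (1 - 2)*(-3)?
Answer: -825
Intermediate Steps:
d = -8 (d = -4 - 4 = -8)
m = 3 (m = -1*(-3) = 3)
q = -275 (q = -5*55 = -275)
(q + H(x(0, 4), d))*C(-9, m) = (-275 + 0*4)*3 = (-275 + 0)*3 = -275*3 = -825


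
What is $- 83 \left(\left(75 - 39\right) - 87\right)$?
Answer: $4233$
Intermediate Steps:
$- 83 \left(\left(75 - 39\right) - 87\right) = - 83 \left(36 - 87\right) = \left(-83\right) \left(-51\right) = 4233$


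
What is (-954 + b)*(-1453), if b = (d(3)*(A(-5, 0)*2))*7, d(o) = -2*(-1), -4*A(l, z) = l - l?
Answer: 1386162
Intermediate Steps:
A(l, z) = 0 (A(l, z) = -(l - l)/4 = -¼*0 = 0)
d(o) = 2
b = 0 (b = (2*(0*2))*7 = (2*0)*7 = 0*7 = 0)
(-954 + b)*(-1453) = (-954 + 0)*(-1453) = -954*(-1453) = 1386162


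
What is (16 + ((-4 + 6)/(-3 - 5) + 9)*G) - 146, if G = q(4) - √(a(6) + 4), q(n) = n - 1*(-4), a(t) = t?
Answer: -60 - 35*√10/4 ≈ -87.670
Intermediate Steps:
q(n) = 4 + n (q(n) = n + 4 = 4 + n)
G = 8 - √10 (G = (4 + 4) - √(6 + 4) = 8 - √10 ≈ 4.8377)
(16 + ((-4 + 6)/(-3 - 5) + 9)*G) - 146 = (16 + ((-4 + 6)/(-3 - 5) + 9)*(8 - √10)) - 146 = (16 + (2/(-8) + 9)*(8 - √10)) - 146 = (16 + (2*(-⅛) + 9)*(8 - √10)) - 146 = (16 + (-¼ + 9)*(8 - √10)) - 146 = (16 + 35*(8 - √10)/4) - 146 = (16 + (70 - 35*√10/4)) - 146 = (86 - 35*√10/4) - 146 = -60 - 35*√10/4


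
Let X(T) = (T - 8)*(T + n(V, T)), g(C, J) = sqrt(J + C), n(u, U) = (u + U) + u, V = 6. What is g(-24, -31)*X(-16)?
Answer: 480*I*sqrt(55) ≈ 3559.8*I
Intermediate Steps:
n(u, U) = U + 2*u (n(u, U) = (U + u) + u = U + 2*u)
g(C, J) = sqrt(C + J)
X(T) = (-8 + T)*(12 + 2*T) (X(T) = (T - 8)*(T + (T + 2*6)) = (-8 + T)*(T + (T + 12)) = (-8 + T)*(T + (12 + T)) = (-8 + T)*(12 + 2*T))
g(-24, -31)*X(-16) = sqrt(-24 - 31)*(-96 - 4*(-16) + 2*(-16)**2) = sqrt(-55)*(-96 + 64 + 2*256) = (I*sqrt(55))*(-96 + 64 + 512) = (I*sqrt(55))*480 = 480*I*sqrt(55)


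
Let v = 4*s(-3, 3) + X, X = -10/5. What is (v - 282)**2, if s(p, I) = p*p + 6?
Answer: 50176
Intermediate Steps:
s(p, I) = 6 + p**2 (s(p, I) = p**2 + 6 = 6 + p**2)
X = -2 (X = -10*1/5 = -2)
v = 58 (v = 4*(6 + (-3)**2) - 2 = 4*(6 + 9) - 2 = 4*15 - 2 = 60 - 2 = 58)
(v - 282)**2 = (58 - 282)**2 = (-224)**2 = 50176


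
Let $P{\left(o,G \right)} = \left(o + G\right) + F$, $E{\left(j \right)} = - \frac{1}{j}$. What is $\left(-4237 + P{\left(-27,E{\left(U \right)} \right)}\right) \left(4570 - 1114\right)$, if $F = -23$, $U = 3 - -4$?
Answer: $- \frac{103714560}{7} \approx -1.4816 \cdot 10^{7}$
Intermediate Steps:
$U = 7$ ($U = 3 + 4 = 7$)
$P{\left(o,G \right)} = -23 + G + o$ ($P{\left(o,G \right)} = \left(o + G\right) - 23 = \left(G + o\right) - 23 = -23 + G + o$)
$\left(-4237 + P{\left(-27,E{\left(U \right)} \right)}\right) \left(4570 - 1114\right) = \left(-4237 - \frac{351}{7}\right) \left(4570 - 1114\right) = \left(-4237 - \frac{351}{7}\right) 3456 = \left(- \frac{30010}{7}\right) 3456 = - \frac{103714560}{7}$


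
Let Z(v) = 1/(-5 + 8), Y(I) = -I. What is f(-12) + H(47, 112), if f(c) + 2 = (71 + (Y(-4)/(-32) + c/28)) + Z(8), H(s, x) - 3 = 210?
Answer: 47339/168 ≈ 281.78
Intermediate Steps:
H(s, x) = 213 (H(s, x) = 3 + 210 = 213)
Z(v) = ⅓ (Z(v) = 1/3 = ⅓)
f(c) = 1661/24 + c/28 (f(c) = -2 + ((71 + (-1*(-4)/(-32) + c/28)) + ⅓) = -2 + ((71 + (4*(-1/32) + c*(1/28))) + ⅓) = -2 + ((71 + (-⅛ + c/28)) + ⅓) = -2 + ((567/8 + c/28) + ⅓) = -2 + (1709/24 + c/28) = 1661/24 + c/28)
f(-12) + H(47, 112) = (1661/24 + (1/28)*(-12)) + 213 = (1661/24 - 3/7) + 213 = 11555/168 + 213 = 47339/168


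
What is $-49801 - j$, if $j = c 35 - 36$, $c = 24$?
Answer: $-50605$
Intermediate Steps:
$j = 804$ ($j = 24 \cdot 35 - 36 = 840 - 36 = 804$)
$-49801 - j = -49801 - 804 = -50605$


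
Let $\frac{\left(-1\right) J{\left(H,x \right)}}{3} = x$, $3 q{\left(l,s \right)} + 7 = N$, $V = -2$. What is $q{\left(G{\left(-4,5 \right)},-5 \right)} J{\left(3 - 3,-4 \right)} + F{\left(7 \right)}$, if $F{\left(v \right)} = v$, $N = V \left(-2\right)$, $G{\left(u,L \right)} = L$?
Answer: $-5$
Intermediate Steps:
$N = 4$ ($N = \left(-2\right) \left(-2\right) = 4$)
$q{\left(l,s \right)} = -1$ ($q{\left(l,s \right)} = - \frac{7}{3} + \frac{1}{3} \cdot 4 = - \frac{7}{3} + \frac{4}{3} = -1$)
$J{\left(H,x \right)} = - 3 x$
$q{\left(G{\left(-4,5 \right)},-5 \right)} J{\left(3 - 3,-4 \right)} + F{\left(7 \right)} = - \left(-3\right) \left(-4\right) + 7 = \left(-1\right) 12 + 7 = -12 + 7 = -5$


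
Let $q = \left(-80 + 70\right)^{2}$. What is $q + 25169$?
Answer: $25269$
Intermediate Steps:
$q = 100$ ($q = \left(-10\right)^{2} = 100$)
$q + 25169 = 100 + 25169 = 25269$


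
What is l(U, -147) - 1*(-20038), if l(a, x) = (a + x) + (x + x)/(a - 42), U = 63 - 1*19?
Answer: 19788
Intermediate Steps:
U = 44 (U = 63 - 19 = 44)
l(a, x) = a + x + 2*x/(-42 + a) (l(a, x) = (a + x) + (2*x)/(-42 + a) = (a + x) + 2*x/(-42 + a) = a + x + 2*x/(-42 + a))
l(U, -147) - 1*(-20038) = (44**2 - 42*44 - 40*(-147) + 44*(-147))/(-42 + 44) - 1*(-20038) = (1936 - 1848 + 5880 - 6468)/2 + 20038 = (1/2)*(-500) + 20038 = -250 + 20038 = 19788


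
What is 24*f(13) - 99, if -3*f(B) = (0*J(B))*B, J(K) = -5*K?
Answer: -99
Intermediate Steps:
f(B) = 0 (f(B) = -0*(-5*B)*B/3 = -0*B = -⅓*0 = 0)
24*f(13) - 99 = 24*0 - 99 = 0 - 99 = -99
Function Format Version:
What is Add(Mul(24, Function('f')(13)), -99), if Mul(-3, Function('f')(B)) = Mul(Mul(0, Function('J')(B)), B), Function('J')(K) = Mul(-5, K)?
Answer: -99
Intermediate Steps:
Function('f')(B) = 0 (Function('f')(B) = Mul(Rational(-1, 3), Mul(Mul(0, Mul(-5, B)), B)) = Mul(Rational(-1, 3), Mul(0, B)) = Mul(Rational(-1, 3), 0) = 0)
Add(Mul(24, Function('f')(13)), -99) = Add(Mul(24, 0), -99) = Add(0, -99) = -99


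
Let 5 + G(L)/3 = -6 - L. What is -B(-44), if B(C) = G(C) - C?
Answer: -143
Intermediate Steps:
G(L) = -33 - 3*L (G(L) = -15 + 3*(-6 - L) = -15 + (-18 - 3*L) = -33 - 3*L)
B(C) = -33 - 4*C (B(C) = (-33 - 3*C) - C = -33 - 4*C)
-B(-44) = -(-33 - 4*(-44)) = -(-33 + 176) = -1*143 = -143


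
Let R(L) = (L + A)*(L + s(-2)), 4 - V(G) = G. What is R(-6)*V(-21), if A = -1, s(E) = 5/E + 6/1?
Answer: 875/2 ≈ 437.50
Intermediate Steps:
V(G) = 4 - G
s(E) = 6 + 5/E (s(E) = 5/E + 6*1 = 5/E + 6 = 6 + 5/E)
R(L) = (-1 + L)*(7/2 + L) (R(L) = (L - 1)*(L + (6 + 5/(-2))) = (-1 + L)*(L + (6 + 5*(-1/2))) = (-1 + L)*(L + (6 - 5/2)) = (-1 + L)*(L + 7/2) = (-1 + L)*(7/2 + L))
R(-6)*V(-21) = (-7/2 + (-6)**2 + (5/2)*(-6))*(4 - 1*(-21)) = (-7/2 + 36 - 15)*(4 + 21) = (35/2)*25 = 875/2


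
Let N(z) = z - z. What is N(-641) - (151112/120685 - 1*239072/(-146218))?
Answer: -25473849368/8823159665 ≈ -2.8872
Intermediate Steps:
N(z) = 0
N(-641) - (151112/120685 - 1*239072/(-146218)) = 0 - (151112/120685 - 1*239072/(-146218)) = 0 - (151112*(1/120685) - 239072*(-1/146218)) = 0 - (151112/120685 + 119536/73109) = 0 - 1*25473849368/8823159665 = 0 - 25473849368/8823159665 = -25473849368/8823159665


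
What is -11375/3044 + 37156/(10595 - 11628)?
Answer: -124853239/3144452 ≈ -39.706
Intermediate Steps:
-11375/3044 + 37156/(10595 - 11628) = -11375*1/3044 + 37156/(-1033) = -11375/3044 + 37156*(-1/1033) = -11375/3044 - 37156/1033 = -124853239/3144452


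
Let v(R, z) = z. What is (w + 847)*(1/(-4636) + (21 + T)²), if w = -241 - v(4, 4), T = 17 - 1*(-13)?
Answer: 3629528735/2318 ≈ 1.5658e+6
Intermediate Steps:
T = 30 (T = 17 + 13 = 30)
w = -245 (w = -241 - 1*4 = -241 - 4 = -245)
(w + 847)*(1/(-4636) + (21 + T)²) = (-245 + 847)*(1/(-4636) + (21 + 30)²) = 602*(-1/4636 + 51²) = 602*(-1/4636 + 2601) = 602*(12058235/4636) = 3629528735/2318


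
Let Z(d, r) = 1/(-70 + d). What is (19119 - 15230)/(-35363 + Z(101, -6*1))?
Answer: -120559/1096252 ≈ -0.10997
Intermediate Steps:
(19119 - 15230)/(-35363 + Z(101, -6*1)) = (19119 - 15230)/(-35363 + 1/(-70 + 101)) = 3889/(-35363 + 1/31) = 3889/(-1096252/31) = 3889*(-31/1096252) = -120559/1096252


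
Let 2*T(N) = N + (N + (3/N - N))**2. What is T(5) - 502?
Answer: -12483/25 ≈ -499.32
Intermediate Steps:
T(N) = N/2 + 9/(2*N**2) (T(N) = (N + (N + (3/N - N))**2)/2 = (N + (N + (-N + 3/N))**2)/2 = (N + (3/N)**2)/2 = (N + 9/N**2)/2 = N/2 + 9/(2*N**2))
T(5) - 502 = (1/2)*(9 + 5**3)/5**2 - 502 = (1/2)*(1/25)*(9 + 125) - 502 = (1/2)*(1/25)*134 - 502 = 67/25 - 502 = -12483/25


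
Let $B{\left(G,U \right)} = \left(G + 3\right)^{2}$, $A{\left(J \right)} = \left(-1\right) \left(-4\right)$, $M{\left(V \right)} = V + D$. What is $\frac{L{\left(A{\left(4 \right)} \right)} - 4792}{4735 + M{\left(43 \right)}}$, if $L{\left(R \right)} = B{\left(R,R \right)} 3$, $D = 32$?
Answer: $- \frac{929}{962} \approx -0.9657$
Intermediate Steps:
$M{\left(V \right)} = 32 + V$ ($M{\left(V \right)} = V + 32 = 32 + V$)
$A{\left(J \right)} = 4$
$B{\left(G,U \right)} = \left(3 + G\right)^{2}$
$L{\left(R \right)} = 3 \left(3 + R\right)^{2}$ ($L{\left(R \right)} = \left(3 + R\right)^{2} \cdot 3 = 3 \left(3 + R\right)^{2}$)
$\frac{L{\left(A{\left(4 \right)} \right)} - 4792}{4735 + M{\left(43 \right)}} = \frac{3 \left(3 + 4\right)^{2} - 4792}{4735 + \left(32 + 43\right)} = \frac{3 \cdot 7^{2} - 4792}{4735 + 75} = \frac{3 \cdot 49 - 4792}{4810} = \left(147 - 4792\right) \frac{1}{4810} = \left(-4645\right) \frac{1}{4810} = - \frac{929}{962}$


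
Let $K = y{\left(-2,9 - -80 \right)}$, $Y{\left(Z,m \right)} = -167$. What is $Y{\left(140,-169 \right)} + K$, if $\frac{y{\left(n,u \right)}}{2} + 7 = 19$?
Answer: $-143$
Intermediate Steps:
$y{\left(n,u \right)} = 24$ ($y{\left(n,u \right)} = -14 + 2 \cdot 19 = -14 + 38 = 24$)
$K = 24$
$Y{\left(140,-169 \right)} + K = -167 + 24 = -143$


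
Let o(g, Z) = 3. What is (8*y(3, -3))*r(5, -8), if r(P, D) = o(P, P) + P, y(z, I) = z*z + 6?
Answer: 960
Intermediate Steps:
y(z, I) = 6 + z² (y(z, I) = z² + 6 = 6 + z²)
r(P, D) = 3 + P
(8*y(3, -3))*r(5, -8) = (8*(6 + 3²))*(3 + 5) = (8*(6 + 9))*8 = (8*15)*8 = 120*8 = 960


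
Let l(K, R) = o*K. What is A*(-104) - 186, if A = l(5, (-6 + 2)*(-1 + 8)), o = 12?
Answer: -6426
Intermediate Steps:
l(K, R) = 12*K
A = 60 (A = 12*5 = 60)
A*(-104) - 186 = 60*(-104) - 186 = -6240 - 186 = -6426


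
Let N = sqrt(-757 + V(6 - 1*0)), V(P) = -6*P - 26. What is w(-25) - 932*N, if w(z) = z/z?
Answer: 1 - 2796*I*sqrt(91) ≈ 1.0 - 26672.0*I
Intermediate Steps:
w(z) = 1
V(P) = -26 - 6*P
N = 3*I*sqrt(91) (N = sqrt(-757 + (-26 - 6*(6 - 1*0))) = sqrt(-757 + (-26 - 6*(6 + 0))) = sqrt(-757 + (-26 - 6*6)) = sqrt(-757 + (-26 - 36)) = sqrt(-757 - 62) = sqrt(-819) = 3*I*sqrt(91) ≈ 28.618*I)
w(-25) - 932*N = 1 - 2796*I*sqrt(91)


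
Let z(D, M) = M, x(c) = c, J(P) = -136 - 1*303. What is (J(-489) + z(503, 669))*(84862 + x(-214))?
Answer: 19469040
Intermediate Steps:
J(P) = -439 (J(P) = -136 - 303 = -439)
(J(-489) + z(503, 669))*(84862 + x(-214)) = (-439 + 669)*(84862 - 214) = 230*84648 = 19469040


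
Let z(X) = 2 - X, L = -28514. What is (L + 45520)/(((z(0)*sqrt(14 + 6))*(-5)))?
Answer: -8503*sqrt(5)/50 ≈ -380.27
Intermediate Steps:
(L + 45520)/(((z(0)*sqrt(14 + 6))*(-5))) = (-28514 + 45520)/((((2 - 1*0)*sqrt(14 + 6))*(-5))) = 17006/((((2 + 0)*sqrt(20))*(-5))) = 17006/(((2*(2*sqrt(5)))*(-5))) = 17006/(((4*sqrt(5))*(-5))) = 17006/((-20*sqrt(5))) = 17006*(-sqrt(5)/100) = -8503*sqrt(5)/50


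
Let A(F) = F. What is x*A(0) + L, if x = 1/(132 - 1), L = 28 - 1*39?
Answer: -11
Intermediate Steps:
L = -11 (L = 28 - 39 = -11)
x = 1/131 ≈ 0.0076336
x*A(0) + L = (1/131)*0 - 11 = 0 - 11 = -11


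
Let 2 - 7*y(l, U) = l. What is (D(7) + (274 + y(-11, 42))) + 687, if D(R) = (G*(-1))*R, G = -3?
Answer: 6887/7 ≈ 983.86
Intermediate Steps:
y(l, U) = 2/7 - l/7
D(R) = 3*R (D(R) = (-3*(-1))*R = 3*R)
(D(7) + (274 + y(-11, 42))) + 687 = (3*7 + (274 + (2/7 - ⅐*(-11)))) + 687 = (21 + (274 + (2/7 + 11/7))) + 687 = (21 + (274 + 13/7)) + 687 = (21 + 1931/7) + 687 = 2078/7 + 687 = 6887/7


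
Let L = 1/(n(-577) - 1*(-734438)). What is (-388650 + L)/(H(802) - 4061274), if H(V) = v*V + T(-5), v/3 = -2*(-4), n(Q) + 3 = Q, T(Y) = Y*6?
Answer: 285213911699/2966295132048 ≈ 0.096152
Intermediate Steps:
T(Y) = 6*Y
n(Q) = -3 + Q
v = 24 (v = 3*(-2*(-4)) = 3*8 = 24)
L = 1/733858 (L = 1/((-3 - 577) - 1*(-734438)) = 1/(-580 + 734438) = 1/733858 ≈ 1.3627e-6)
H(V) = -30 + 24*V (H(V) = 24*V + 6*(-5) = 24*V - 30 = -30 + 24*V)
(-388650 + L)/(H(802) - 4061274) = (-388650 + 1/733858)/((-30 + 24*802) - 4061274) = -285213911699/(733858*((-30 + 19248) - 4061274)) = -285213911699/(733858*(19218 - 4061274)) = -285213911699/733858/(-4042056) = -285213911699/733858*(-1/4042056) = 285213911699/2966295132048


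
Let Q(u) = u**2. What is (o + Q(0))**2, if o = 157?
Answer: 24649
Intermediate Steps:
(o + Q(0))**2 = (157 + 0**2)**2 = (157 + 0)**2 = 157**2 = 24649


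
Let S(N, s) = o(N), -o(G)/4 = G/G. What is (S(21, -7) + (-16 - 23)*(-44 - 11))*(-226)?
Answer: -483866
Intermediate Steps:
o(G) = -4 (o(G) = -4*G/G = -4*1 = -4)
S(N, s) = -4
(S(21, -7) + (-16 - 23)*(-44 - 11))*(-226) = (-4 + (-16 - 23)*(-44 - 11))*(-226) = (-4 - 39*(-55))*(-226) = (-4 + 2145)*(-226) = 2141*(-226) = -483866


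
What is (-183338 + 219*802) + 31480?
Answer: 23780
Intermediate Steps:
(-183338 + 219*802) + 31480 = (-183338 + 175638) + 31480 = -7700 + 31480 = 23780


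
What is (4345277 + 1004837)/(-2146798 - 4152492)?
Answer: -2675057/3149645 ≈ -0.84932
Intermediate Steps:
(4345277 + 1004837)/(-2146798 - 4152492) = 5350114/(-6299290) = 5350114*(-1/6299290) = -2675057/3149645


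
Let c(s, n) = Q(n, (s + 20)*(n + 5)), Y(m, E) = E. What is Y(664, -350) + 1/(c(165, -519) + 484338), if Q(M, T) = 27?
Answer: -169527749/484365 ≈ -350.00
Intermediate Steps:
c(s, n) = 27
Y(664, -350) + 1/(c(165, -519) + 484338) = -350 + 1/(27 + 484338) = -350 + 1/484365 = -169527749/484365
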